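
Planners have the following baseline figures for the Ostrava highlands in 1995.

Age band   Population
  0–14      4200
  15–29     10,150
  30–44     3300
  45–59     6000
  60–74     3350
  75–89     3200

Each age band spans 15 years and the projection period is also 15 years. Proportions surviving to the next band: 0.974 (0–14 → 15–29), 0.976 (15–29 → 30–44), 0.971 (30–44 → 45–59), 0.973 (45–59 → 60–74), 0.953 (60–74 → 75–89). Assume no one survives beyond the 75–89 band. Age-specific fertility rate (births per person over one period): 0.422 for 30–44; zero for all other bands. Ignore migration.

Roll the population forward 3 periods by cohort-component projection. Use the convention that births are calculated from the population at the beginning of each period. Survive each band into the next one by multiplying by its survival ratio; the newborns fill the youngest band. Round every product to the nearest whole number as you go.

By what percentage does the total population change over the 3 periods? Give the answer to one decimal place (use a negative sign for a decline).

(Bands numbered youngest = 1 to oldest = 6.)
[period 1]
Births: 3300 × 0.422 = 1393
Band 2: 4200 × 0.974 = 4091
Band 3: 10150 × 0.976 = 9906
Band 4: 3300 × 0.971 = 3204
Band 5: 6000 × 0.973 = 5838
Band 6: 3350 × 0.953 = 3193
Population now: 0–14=1393, 15–29=4091, 30–44=9906, 45–59=3204, 60–74=5838, 75–89=3193
[period 2]
Births: 9906 × 0.422 = 4180
Band 2: 1393 × 0.974 = 1357
Band 3: 4091 × 0.976 = 3993
Band 4: 9906 × 0.971 = 9619
Band 5: 3204 × 0.973 = 3117
Band 6: 5838 × 0.953 = 5564
Population now: 0–14=4180, 15–29=1357, 30–44=3993, 45–59=9619, 60–74=3117, 75–89=5564
[period 3]
Births: 3993 × 0.422 = 1685
Band 2: 4180 × 0.974 = 4071
Band 3: 1357 × 0.976 = 1324
Band 4: 3993 × 0.971 = 3877
Band 5: 9619 × 0.973 = 9359
Band 6: 3117 × 0.953 = 2971
Population now: 0–14=1685, 15–29=4071, 30–44=1324, 45–59=3877, 60–74=9359, 75–89=2971
Total: 30200 → 23287; change = -6913; percentage change = -22.9%

-22.9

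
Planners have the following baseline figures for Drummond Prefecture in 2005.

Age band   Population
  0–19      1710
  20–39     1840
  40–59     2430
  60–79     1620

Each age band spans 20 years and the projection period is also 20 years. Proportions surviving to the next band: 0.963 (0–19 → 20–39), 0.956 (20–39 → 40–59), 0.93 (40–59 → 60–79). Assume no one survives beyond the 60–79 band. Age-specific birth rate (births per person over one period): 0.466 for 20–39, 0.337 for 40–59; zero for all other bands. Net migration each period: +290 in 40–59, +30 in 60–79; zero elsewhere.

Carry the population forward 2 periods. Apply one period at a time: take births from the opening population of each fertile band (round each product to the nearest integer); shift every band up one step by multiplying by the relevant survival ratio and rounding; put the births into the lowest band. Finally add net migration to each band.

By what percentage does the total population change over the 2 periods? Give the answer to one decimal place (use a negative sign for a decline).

-9.6

(Groups numbered youngest = 1 to oldest = 4.)
Period 1.
Births: 1840 * 0.466 = 857, 2430 * 0.337 = 819 → 1676
Group 2: 1710 * 0.963 = 1647
Group 3: 1840 * 0.956 = 1759
Group 4: 2430 * 0.93 = 2260
Net migration: Group 3 + 290 → 2049; Group 4 + 30 → 2290
Giving 1676 / 1647 / 2049 / 2290.
Period 2.
Births: 1647 * 0.466 = 768, 2049 * 0.337 = 691 → 1459
Group 2: 1676 * 0.963 = 1614
Group 3: 1647 * 0.956 = 1575
Group 4: 2049 * 0.93 = 1906
Net migration: Group 3 + 290 → 1865; Group 4 + 30 → 1936
Giving 1459 / 1614 / 1865 / 1936.
Total: 7600 → 6874; change = -726; percentage change = -9.6%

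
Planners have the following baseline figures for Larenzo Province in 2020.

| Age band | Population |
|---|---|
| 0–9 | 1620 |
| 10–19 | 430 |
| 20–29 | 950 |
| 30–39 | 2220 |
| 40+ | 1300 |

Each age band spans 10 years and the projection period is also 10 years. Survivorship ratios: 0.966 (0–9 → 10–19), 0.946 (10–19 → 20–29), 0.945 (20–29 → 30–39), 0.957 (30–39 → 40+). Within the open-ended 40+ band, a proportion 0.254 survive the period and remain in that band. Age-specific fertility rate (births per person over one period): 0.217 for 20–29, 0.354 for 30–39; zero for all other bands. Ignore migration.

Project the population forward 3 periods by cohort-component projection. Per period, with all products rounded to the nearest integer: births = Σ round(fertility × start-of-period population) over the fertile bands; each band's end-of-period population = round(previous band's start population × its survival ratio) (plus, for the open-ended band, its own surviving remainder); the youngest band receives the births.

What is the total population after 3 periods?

3899

— Period 1 —
Births: 950 × 0.217 = 206 ; 2220 × 0.354 = 786 — total 992
10–19: 1620 × 0.966 = 1565
20–29: 430 × 0.946 = 407
30–39: 950 × 0.945 = 898
40+: 2220 × 0.957 + 1300 × 0.254 = 2125 + 330 = 2455
→ [992, 1565, 407, 898, 2455]
— Period 2 —
Births: 407 × 0.217 = 88 ; 898 × 0.354 = 318 — total 406
10–19: 992 × 0.966 = 958
20–29: 1565 × 0.946 = 1480
30–39: 407 × 0.945 = 385
40+: 898 × 0.957 + 2455 × 0.254 = 859 + 624 = 1483
→ [406, 958, 1480, 385, 1483]
— Period 3 —
Births: 1480 × 0.217 = 321 ; 385 × 0.354 = 136 — total 457
10–19: 406 × 0.966 = 392
20–29: 958 × 0.946 = 906
30–39: 1480 × 0.945 = 1399
40+: 385 × 0.957 + 1483 × 0.254 = 368 + 377 = 745
→ [457, 392, 906, 1399, 745]
Total after period 3: 457 + 392 + 906 + 1399 + 745 = 3899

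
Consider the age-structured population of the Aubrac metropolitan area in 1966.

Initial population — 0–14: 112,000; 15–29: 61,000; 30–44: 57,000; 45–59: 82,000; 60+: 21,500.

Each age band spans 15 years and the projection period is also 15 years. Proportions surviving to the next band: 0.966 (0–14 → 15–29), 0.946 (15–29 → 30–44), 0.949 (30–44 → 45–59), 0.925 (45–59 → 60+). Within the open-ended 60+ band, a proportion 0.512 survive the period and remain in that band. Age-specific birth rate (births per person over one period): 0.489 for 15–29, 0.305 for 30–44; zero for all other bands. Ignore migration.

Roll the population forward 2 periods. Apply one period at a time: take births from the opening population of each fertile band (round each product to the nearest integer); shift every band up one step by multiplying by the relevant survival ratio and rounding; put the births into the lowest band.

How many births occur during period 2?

70506

Numbering the groups 1..5 from youngest to oldest:
[period 1]
Births: 61000 × 0.489 = 29829 ; 57000 × 0.305 = 17385 ⇒ total 47214
Group 2: 112000 × 0.966 = 108192
Group 3: 61000 × 0.946 = 57706
Group 4: 57000 × 0.949 = 54093
Group 5: 82000 × 0.925 + 21500 × 0.512 = 75850 + 11008 = 86858
Population now: 0–14=47214, 15–29=108192, 30–44=57706, 45–59=54093, 60+=86858
[period 2]
Births: 108192 × 0.489 = 52906 ; 57706 × 0.305 = 17600 ⇒ total 70506
Group 2: 47214 × 0.966 = 45609
Group 3: 108192 × 0.946 = 102350
Group 4: 57706 × 0.949 = 54763
Group 5: 54093 × 0.925 + 86858 × 0.512 = 50036 + 44471 = 94507
Population now: 0–14=70506, 15–29=45609, 30–44=102350, 45–59=54763, 60+=94507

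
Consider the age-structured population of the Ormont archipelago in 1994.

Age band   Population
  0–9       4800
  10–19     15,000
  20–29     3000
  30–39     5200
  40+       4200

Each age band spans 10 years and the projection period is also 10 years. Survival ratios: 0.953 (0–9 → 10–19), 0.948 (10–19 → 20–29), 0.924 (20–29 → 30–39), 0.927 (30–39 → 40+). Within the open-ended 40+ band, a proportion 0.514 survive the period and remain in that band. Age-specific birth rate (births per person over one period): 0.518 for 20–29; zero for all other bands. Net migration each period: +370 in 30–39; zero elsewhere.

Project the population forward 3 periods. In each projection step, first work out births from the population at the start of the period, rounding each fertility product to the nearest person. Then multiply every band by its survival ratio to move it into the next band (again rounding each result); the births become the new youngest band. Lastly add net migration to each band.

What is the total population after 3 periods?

30910

(Groups numbered youngest = 1 to oldest = 5.)
— Period 1 —
Births: 3000 * 0.518 = 1554
Group 2: 4800 * 0.953 = 4574
Group 3: 15000 * 0.948 = 14220
Group 4: 3000 * 0.924 = 2772
Group 5: 5200 * 0.927 + 4200 * 0.514 = 4820 + 2159 = 6979
Net migration: Group 4 + 370 → 3142
Population now: 0–9=1554, 10–19=4574, 20–29=14220, 30–39=3142, 40+=6979
— Period 2 —
Births: 14220 * 0.518 = 7366
Group 2: 1554 * 0.953 = 1481
Group 3: 4574 * 0.948 = 4336
Group 4: 14220 * 0.924 = 13139
Group 5: 3142 * 0.927 + 6979 * 0.514 = 2913 + 3587 = 6500
Net migration: Group 4 + 370 → 13509
Population now: 0–9=7366, 10–19=1481, 20–29=4336, 30–39=13509, 40+=6500
— Period 3 —
Births: 4336 * 0.518 = 2246
Group 2: 7366 * 0.953 = 7020
Group 3: 1481 * 0.948 = 1404
Group 4: 4336 * 0.924 = 4006
Group 5: 13509 * 0.927 + 6500 * 0.514 = 12523 + 3341 = 15864
Net migration: Group 4 + 370 → 4376
Population now: 0–9=2246, 10–19=7020, 20–29=1404, 30–39=4376, 40+=15864
Total after period 3: 2246 + 7020 + 1404 + 4376 + 15864 = 30910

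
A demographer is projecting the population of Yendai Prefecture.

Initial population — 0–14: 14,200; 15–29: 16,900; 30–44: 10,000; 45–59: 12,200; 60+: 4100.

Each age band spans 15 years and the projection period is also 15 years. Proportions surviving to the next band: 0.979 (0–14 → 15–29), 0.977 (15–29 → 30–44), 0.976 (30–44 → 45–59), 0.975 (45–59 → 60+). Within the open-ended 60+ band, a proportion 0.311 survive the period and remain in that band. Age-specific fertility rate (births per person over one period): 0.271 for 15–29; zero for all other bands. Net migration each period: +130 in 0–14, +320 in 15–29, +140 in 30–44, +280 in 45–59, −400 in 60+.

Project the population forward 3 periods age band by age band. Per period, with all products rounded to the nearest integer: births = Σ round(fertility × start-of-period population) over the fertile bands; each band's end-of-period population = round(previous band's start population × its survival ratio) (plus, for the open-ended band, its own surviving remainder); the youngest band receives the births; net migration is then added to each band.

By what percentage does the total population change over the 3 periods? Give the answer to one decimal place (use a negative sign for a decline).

[period 1]
Births: 16900 * 0.271 = 4580
15–29: 14200 * 0.979 = 13902
30–44: 16900 * 0.977 = 16511
45–59: 10000 * 0.976 = 9760
60+: 12200 * 0.975 + 4100 * 0.311 = 11895 + 1275 = 13170
Net migration: 0–14 + 130 → 4710; 15–29 + 320 → 14222; 30–44 + 140 → 16651; 45–59 + 280 → 10040; 60+ − 400 → 12770
→ [4710, 14222, 16651, 10040, 12770]
[period 2]
Births: 14222 * 0.271 = 3854
15–29: 4710 * 0.979 = 4611
30–44: 14222 * 0.977 = 13895
45–59: 16651 * 0.976 = 16251
60+: 10040 * 0.975 + 12770 * 0.311 = 9789 + 3971 = 13760
Net migration: 0–14 + 130 → 3984; 15–29 + 320 → 4931; 30–44 + 140 → 14035; 45–59 + 280 → 16531; 60+ − 400 → 13360
→ [3984, 4931, 14035, 16531, 13360]
[period 3]
Births: 4931 * 0.271 = 1336
15–29: 3984 * 0.979 = 3900
30–44: 4931 * 0.977 = 4818
45–59: 14035 * 0.976 = 13698
60+: 16531 * 0.975 + 13360 * 0.311 = 16118 + 4155 = 20273
Net migration: 0–14 + 130 → 1466; 15–29 + 320 → 4220; 30–44 + 140 → 4958; 45–59 + 280 → 13978; 60+ − 400 → 19873
→ [1466, 4220, 4958, 13978, 19873]
Total: 57400 → 44495; change = -12905; percentage change = -22.5%

-22.5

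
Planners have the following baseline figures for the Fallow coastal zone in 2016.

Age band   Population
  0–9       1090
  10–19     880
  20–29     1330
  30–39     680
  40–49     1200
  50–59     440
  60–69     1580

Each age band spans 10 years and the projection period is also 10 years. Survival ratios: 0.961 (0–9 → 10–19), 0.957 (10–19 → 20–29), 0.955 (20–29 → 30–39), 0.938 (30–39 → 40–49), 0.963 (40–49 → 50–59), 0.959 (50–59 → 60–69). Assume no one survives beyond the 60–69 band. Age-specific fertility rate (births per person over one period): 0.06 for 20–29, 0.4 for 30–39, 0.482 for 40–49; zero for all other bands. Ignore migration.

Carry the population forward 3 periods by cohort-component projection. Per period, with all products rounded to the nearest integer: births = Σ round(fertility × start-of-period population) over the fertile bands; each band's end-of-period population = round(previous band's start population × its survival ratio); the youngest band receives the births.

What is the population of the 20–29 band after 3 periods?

Period 1.
Births: 1330 × 0.06 = 80 ; 680 × 0.4 = 272 ; 1200 × 0.482 = 578 — total 930
10–19: 1090 × 0.961 = 1047
20–29: 880 × 0.957 = 842
30–39: 1330 × 0.955 = 1270
40–49: 680 × 0.938 = 638
50–59: 1200 × 0.963 = 1156
60–69: 440 × 0.959 = 422
Giving 930 / 1047 / 842 / 1270 / 638 / 1156 / 422.
Period 2.
Births: 842 × 0.06 = 51 ; 1270 × 0.4 = 508 ; 638 × 0.482 = 308 — total 867
10–19: 930 × 0.961 = 894
20–29: 1047 × 0.957 = 1002
30–39: 842 × 0.955 = 804
40–49: 1270 × 0.938 = 1191
50–59: 638 × 0.963 = 614
60–69: 1156 × 0.959 = 1109
Giving 867 / 894 / 1002 / 804 / 1191 / 614 / 1109.
Period 3.
Births: 1002 × 0.06 = 60 ; 804 × 0.4 = 322 ; 1191 × 0.482 = 574 — total 956
10–19: 867 × 0.961 = 833
20–29: 894 × 0.957 = 856
30–39: 1002 × 0.955 = 957
40–49: 804 × 0.938 = 754
50–59: 1191 × 0.963 = 1147
60–69: 614 × 0.959 = 589
Giving 956 / 833 / 856 / 957 / 754 / 1147 / 589.

856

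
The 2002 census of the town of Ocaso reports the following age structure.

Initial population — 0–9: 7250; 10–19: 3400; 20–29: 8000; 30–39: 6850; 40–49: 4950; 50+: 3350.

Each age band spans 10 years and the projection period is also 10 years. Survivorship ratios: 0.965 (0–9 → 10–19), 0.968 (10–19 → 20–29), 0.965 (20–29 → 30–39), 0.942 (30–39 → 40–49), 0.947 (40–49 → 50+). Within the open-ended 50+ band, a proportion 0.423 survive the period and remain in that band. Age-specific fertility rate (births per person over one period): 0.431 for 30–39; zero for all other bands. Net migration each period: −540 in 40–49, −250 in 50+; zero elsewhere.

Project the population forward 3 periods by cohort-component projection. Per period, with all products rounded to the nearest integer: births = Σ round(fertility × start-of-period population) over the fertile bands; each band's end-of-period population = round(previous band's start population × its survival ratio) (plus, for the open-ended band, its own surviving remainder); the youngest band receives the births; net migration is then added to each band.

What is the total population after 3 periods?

[period 1]
Births: 6850 × 0.431 = 2952
10–19: 7250 × 0.965 = 6996
20–29: 3400 × 0.968 = 3291
30–39: 8000 × 0.965 = 7720
40–49: 6850 × 0.942 = 6453
50+: 4950 × 0.947 + 3350 × 0.423 = 4688 + 1417 = 6105
Net migration: 40–49 − 540 → 5913; 50+ − 250 → 5855
→ [2952, 6996, 3291, 7720, 5913, 5855]
[period 2]
Births: 7720 × 0.431 = 3327
10–19: 2952 × 0.965 = 2849
20–29: 6996 × 0.968 = 6772
30–39: 3291 × 0.965 = 3176
40–49: 7720 × 0.942 = 7272
50+: 5913 × 0.947 + 5855 × 0.423 = 5600 + 2477 = 8077
Net migration: 40–49 − 540 → 6732; 50+ − 250 → 7827
→ [3327, 2849, 6772, 3176, 6732, 7827]
[period 3]
Births: 3176 × 0.431 = 1369
10–19: 3327 × 0.965 = 3211
20–29: 2849 × 0.968 = 2758
30–39: 6772 × 0.965 = 6535
40–49: 3176 × 0.942 = 2992
50+: 6732 × 0.947 + 7827 × 0.423 = 6375 + 3311 = 9686
Net migration: 40–49 − 540 → 2452; 50+ − 250 → 9436
→ [1369, 3211, 2758, 6535, 2452, 9436]
Total after period 3: 1369 + 3211 + 2758 + 6535 + 2452 + 9436 = 25761

25761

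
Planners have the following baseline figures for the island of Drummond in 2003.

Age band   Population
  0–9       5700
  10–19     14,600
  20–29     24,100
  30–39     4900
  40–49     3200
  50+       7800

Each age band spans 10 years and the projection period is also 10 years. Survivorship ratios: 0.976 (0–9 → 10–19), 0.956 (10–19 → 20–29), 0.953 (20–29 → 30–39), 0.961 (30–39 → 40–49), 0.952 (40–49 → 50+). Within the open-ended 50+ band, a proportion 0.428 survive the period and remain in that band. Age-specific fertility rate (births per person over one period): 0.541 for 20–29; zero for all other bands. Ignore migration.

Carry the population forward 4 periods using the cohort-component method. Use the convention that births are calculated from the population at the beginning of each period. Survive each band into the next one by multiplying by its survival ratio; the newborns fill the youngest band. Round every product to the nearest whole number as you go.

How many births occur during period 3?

— Period 1 —
Births: 24100 × 0.541 = 13038
10–19: 5700 × 0.976 = 5563
20–29: 14600 × 0.956 = 13958
30–39: 24100 × 0.953 = 22967
40–49: 4900 × 0.961 = 4709
50+: 3200 × 0.952 + 7800 × 0.428 = 3046 + 3338 = 6384
Giving 13038 / 5563 / 13958 / 22967 / 4709 / 6384.
— Period 2 —
Births: 13958 × 0.541 = 7551
10–19: 13038 × 0.976 = 12725
20–29: 5563 × 0.956 = 5318
30–39: 13958 × 0.953 = 13302
40–49: 22967 × 0.961 = 22071
50+: 4709 × 0.952 + 6384 × 0.428 = 4483 + 2732 = 7215
Giving 7551 / 12725 / 5318 / 13302 / 22071 / 7215.
— Period 3 —
Births: 5318 × 0.541 = 2877
10–19: 7551 × 0.976 = 7370
20–29: 12725 × 0.956 = 12165
30–39: 5318 × 0.953 = 5068
40–49: 13302 × 0.961 = 12783
50+: 22071 × 0.952 + 7215 × 0.428 = 21012 + 3088 = 24100
Giving 2877 / 7370 / 12165 / 5068 / 12783 / 24100.

2877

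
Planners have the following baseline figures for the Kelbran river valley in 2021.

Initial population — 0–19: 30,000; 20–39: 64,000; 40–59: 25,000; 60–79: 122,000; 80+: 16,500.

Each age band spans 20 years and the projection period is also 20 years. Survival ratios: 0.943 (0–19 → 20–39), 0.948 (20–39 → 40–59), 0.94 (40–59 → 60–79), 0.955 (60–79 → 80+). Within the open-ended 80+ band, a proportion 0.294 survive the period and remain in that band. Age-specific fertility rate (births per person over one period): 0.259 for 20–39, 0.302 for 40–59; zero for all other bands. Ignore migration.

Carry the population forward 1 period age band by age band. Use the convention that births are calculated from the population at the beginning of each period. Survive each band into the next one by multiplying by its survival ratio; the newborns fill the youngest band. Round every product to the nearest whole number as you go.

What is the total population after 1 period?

257949

Period 1:
Births: 64000 × 0.259 = 16576, 25000 × 0.302 = 7550 — total 24126
20–39: 30000 × 0.943 = 28290
40–59: 64000 × 0.948 = 60672
60–79: 25000 × 0.94 = 23500
80+: 122000 × 0.955 + 16500 × 0.294 = 116510 + 4851 = 121361
→ [24126, 28290, 60672, 23500, 121361]
Total after period 1: 24126 + 28290 + 60672 + 23500 + 121361 = 257949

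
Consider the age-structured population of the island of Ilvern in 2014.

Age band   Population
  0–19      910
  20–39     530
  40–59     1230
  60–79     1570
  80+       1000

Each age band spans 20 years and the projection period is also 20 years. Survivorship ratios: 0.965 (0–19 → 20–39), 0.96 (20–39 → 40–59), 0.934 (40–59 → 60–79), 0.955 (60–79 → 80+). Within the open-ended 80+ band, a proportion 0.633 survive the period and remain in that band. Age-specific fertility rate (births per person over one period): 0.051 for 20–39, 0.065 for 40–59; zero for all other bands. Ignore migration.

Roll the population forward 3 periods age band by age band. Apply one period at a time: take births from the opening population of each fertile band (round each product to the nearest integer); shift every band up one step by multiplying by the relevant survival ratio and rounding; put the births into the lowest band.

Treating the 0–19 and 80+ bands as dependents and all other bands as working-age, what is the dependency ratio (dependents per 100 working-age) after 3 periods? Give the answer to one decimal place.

Let band 1 be 0–19 through band 5 = 80+.
Period 1:
Births: 530 × 0.051 = 27, 1230 × 0.065 = 80 ⇒ total 107
Band 2: 910 × 0.965 = 878
Band 3: 530 × 0.96 = 509
Band 4: 1230 × 0.934 = 1149
Band 5: 1570 × 0.955 + 1000 × 0.633 = 1499 + 633 = 2132
End of period: [107, 878, 509, 1149, 2132]
Period 2:
Births: 878 × 0.051 = 45, 509 × 0.065 = 33 ⇒ total 78
Band 2: 107 × 0.965 = 103
Band 3: 878 × 0.96 = 843
Band 4: 509 × 0.934 = 475
Band 5: 1149 × 0.955 + 2132 × 0.633 = 1097 + 1350 = 2447
End of period: [78, 103, 843, 475, 2447]
Period 3:
Births: 103 × 0.051 = 5, 843 × 0.065 = 55 ⇒ total 60
Band 2: 78 × 0.965 = 75
Band 3: 103 × 0.96 = 99
Band 4: 843 × 0.934 = 787
Band 5: 475 × 0.955 + 2447 × 0.633 = 454 + 1549 = 2003
End of period: [60, 75, 99, 787, 2003]
Dependents (band 0–19 + band 80+) = 60 + 2003 = 2063; working-age = 961; ratio = 2063/961 × 100 = 214.7

214.7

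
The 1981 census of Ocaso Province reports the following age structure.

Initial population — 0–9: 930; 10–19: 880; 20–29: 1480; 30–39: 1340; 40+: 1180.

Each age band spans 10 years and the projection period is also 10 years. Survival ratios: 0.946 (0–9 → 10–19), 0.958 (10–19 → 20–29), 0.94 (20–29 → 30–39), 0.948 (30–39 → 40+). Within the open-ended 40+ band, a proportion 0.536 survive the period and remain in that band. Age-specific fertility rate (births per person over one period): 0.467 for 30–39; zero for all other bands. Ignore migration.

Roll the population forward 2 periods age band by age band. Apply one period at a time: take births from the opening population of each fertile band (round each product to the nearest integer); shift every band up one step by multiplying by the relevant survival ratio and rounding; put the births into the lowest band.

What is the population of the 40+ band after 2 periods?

2338

— Period 1 —
Births: 1340 × 0.467 = 626
10–19: 930 × 0.946 = 880
20–29: 880 × 0.958 = 843
30–39: 1480 × 0.94 = 1391
40+: 1340 × 0.948 + 1180 × 0.536 = 1270 + 632 = 1902
Giving 626 / 880 / 843 / 1391 / 1902.
— Period 2 —
Births: 1391 × 0.467 = 650
10–19: 626 × 0.946 = 592
20–29: 880 × 0.958 = 843
30–39: 843 × 0.94 = 792
40+: 1391 × 0.948 + 1902 × 0.536 = 1319 + 1019 = 2338
Giving 650 / 592 / 843 / 792 / 2338.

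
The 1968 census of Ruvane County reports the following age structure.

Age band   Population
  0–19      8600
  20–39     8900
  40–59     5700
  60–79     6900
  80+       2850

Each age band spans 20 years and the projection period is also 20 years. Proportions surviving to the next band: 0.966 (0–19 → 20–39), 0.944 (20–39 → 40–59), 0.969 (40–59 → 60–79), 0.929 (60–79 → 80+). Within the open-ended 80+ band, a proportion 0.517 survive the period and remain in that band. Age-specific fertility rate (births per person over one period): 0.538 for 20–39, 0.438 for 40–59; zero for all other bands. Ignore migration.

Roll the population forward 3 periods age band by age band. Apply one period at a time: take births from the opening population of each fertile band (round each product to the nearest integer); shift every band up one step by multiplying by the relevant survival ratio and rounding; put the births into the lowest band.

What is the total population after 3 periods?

(Groups numbered youngest = 1 to oldest = 5.)
Period 1.
Births: 8900 * 0.538 = 4788, 5700 * 0.438 = 2497 → 7285
Group 2: 8600 * 0.966 = 8308
Group 3: 8900 * 0.944 = 8402
Group 4: 5700 * 0.969 = 5523
Group 5: 6900 * 0.929 + 2850 * 0.517 = 6410 + 1473 = 7883
Giving 7285 / 8308 / 8402 / 5523 / 7883.
Period 2.
Births: 8308 * 0.538 = 4470, 8402 * 0.438 = 3680 → 8150
Group 2: 7285 * 0.966 = 7037
Group 3: 8308 * 0.944 = 7843
Group 4: 8402 * 0.969 = 8142
Group 5: 5523 * 0.929 + 7883 * 0.517 = 5131 + 4076 = 9207
Giving 8150 / 7037 / 7843 / 8142 / 9207.
Period 3.
Births: 7037 * 0.538 = 3786, 7843 * 0.438 = 3435 → 7221
Group 2: 8150 * 0.966 = 7873
Group 3: 7037 * 0.944 = 6643
Group 4: 7843 * 0.969 = 7600
Group 5: 8142 * 0.929 + 9207 * 0.517 = 7564 + 4760 = 12324
Giving 7221 / 7873 / 6643 / 7600 / 12324.
Total after period 3: 7221 + 7873 + 6643 + 7600 + 12324 = 41661

41661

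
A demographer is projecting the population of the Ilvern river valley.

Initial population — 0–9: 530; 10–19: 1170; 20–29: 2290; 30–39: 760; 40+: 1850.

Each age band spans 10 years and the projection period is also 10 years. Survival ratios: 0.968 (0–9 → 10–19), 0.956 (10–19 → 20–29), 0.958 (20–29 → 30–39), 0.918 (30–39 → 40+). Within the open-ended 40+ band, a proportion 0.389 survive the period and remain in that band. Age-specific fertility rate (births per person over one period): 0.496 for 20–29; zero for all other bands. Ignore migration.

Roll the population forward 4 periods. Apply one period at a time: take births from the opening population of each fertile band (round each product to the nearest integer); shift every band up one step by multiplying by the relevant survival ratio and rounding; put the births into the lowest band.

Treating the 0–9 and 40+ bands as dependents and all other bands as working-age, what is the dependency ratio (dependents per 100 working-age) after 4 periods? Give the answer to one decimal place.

98.2

After projecting period 1:
Births: 2290 * 0.496 = 1136
10–19: 530 * 0.968 = 513
20–29: 1170 * 0.956 = 1119
30–39: 2290 * 0.958 = 2194
40+: 760 * 0.918 + 1850 * 0.389 = 698 + 720 = 1418
Giving 1136 / 513 / 1119 / 2194 / 1418.
After projecting period 2:
Births: 1119 * 0.496 = 555
10–19: 1136 * 0.968 = 1100
20–29: 513 * 0.956 = 490
30–39: 1119 * 0.958 = 1072
40+: 2194 * 0.918 + 1418 * 0.389 = 2014 + 552 = 2566
Giving 555 / 1100 / 490 / 1072 / 2566.
After projecting period 3:
Births: 490 * 0.496 = 243
10–19: 555 * 0.968 = 537
20–29: 1100 * 0.956 = 1052
30–39: 490 * 0.958 = 469
40+: 1072 * 0.918 + 2566 * 0.389 = 984 + 998 = 1982
Giving 243 / 537 / 1052 / 469 / 1982.
After projecting period 4:
Births: 1052 * 0.496 = 522
10–19: 243 * 0.968 = 235
20–29: 537 * 0.956 = 513
30–39: 1052 * 0.958 = 1008
40+: 469 * 0.918 + 1982 * 0.389 = 431 + 771 = 1202
Giving 522 / 235 / 513 / 1008 / 1202.
Dependents (band 0–9 + band 40+) = 522 + 1202 = 1724; working-age = 1756; ratio = 1724/1756 × 100 = 98.2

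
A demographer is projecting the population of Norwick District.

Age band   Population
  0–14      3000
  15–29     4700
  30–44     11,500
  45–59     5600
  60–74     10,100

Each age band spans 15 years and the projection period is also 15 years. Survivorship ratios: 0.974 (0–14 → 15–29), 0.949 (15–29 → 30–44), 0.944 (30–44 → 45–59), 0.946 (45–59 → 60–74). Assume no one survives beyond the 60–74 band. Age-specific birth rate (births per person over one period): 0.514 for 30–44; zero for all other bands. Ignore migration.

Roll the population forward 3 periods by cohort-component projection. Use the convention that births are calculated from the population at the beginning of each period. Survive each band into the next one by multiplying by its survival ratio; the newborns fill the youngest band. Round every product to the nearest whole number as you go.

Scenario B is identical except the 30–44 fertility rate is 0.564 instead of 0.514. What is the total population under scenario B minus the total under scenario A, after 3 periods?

889

[period 1]
Births: 11500 × 0.514 = 5911
15–29: 3000 × 0.974 = 2922
30–44: 4700 × 0.949 = 4460
45–59: 11500 × 0.944 = 10856
60–74: 5600 × 0.946 = 5298
→ [5911, 2922, 4460, 10856, 5298]
[period 2]
Births: 4460 × 0.514 = 2292
15–29: 5911 × 0.974 = 5757
30–44: 2922 × 0.949 = 2773
45–59: 4460 × 0.944 = 4210
60–74: 10856 × 0.946 = 10270
→ [2292, 5757, 2773, 4210, 10270]
[period 3]
Births: 2773 × 0.514 = 1425
15–29: 2292 × 0.974 = 2232
30–44: 5757 × 0.949 = 5463
45–59: 2773 × 0.944 = 2618
60–74: 4210 × 0.946 = 3983
→ [1425, 2232, 5463, 2618, 3983]
Scenario A total after 3 periods: 15721
Scenario B projection —
[period 1]
Births: 11500 × 0.564 = 6486
15–29: 3000 × 0.974 = 2922
30–44: 4700 × 0.949 = 4460
45–59: 11500 × 0.944 = 10856
60–74: 5600 × 0.946 = 5298
→ [6486, 2922, 4460, 10856, 5298]
[period 2]
Births: 4460 × 0.564 = 2515
15–29: 6486 × 0.974 = 6317
30–44: 2922 × 0.949 = 2773
45–59: 4460 × 0.944 = 4210
60–74: 10856 × 0.946 = 10270
→ [2515, 6317, 2773, 4210, 10270]
[period 3]
Births: 2773 × 0.564 = 1564
15–29: 2515 × 0.974 = 2450
30–44: 6317 × 0.949 = 5995
45–59: 2773 × 0.944 = 2618
60–74: 4210 × 0.946 = 3983
→ [1564, 2450, 5995, 2618, 3983]
Scenario B total after 3 periods: 16610
Difference B − A = 16610 − 15721 = 889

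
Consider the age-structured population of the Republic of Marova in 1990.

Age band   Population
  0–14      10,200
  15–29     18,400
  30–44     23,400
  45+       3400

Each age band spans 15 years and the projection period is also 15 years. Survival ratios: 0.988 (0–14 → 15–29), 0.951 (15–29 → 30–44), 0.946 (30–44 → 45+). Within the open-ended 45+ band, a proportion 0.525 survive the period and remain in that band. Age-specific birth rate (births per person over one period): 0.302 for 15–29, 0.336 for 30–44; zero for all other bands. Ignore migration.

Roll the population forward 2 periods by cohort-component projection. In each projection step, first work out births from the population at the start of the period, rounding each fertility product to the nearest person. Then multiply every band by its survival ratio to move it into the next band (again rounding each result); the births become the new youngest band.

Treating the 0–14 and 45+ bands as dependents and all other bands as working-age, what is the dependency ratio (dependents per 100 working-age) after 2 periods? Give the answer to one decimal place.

Numbering the groups 1..4 from youngest to oldest:
Period 1.
Births: 18400 × 0.302 = 5557  |  23400 × 0.336 = 7862 → total 13419
Group 2: 10200 × 0.988 = 10078
Group 3: 18400 × 0.951 = 17498
Group 4: 23400 × 0.946 + 3400 × 0.525 = 22136 + 1785 = 23921
Giving 13419 / 10078 / 17498 / 23921.
Period 2.
Births: 10078 × 0.302 = 3044  |  17498 × 0.336 = 5879 → total 8923
Group 2: 13419 × 0.988 = 13258
Group 3: 10078 × 0.951 = 9584
Group 4: 17498 × 0.946 + 23921 × 0.525 = 16553 + 12559 = 29112
Giving 8923 / 13258 / 9584 / 29112.
Dependents (band 0–14 + band 45+) = 8923 + 29112 = 38035; working-age = 22842; ratio = 38035/22842 × 100 = 166.5

166.5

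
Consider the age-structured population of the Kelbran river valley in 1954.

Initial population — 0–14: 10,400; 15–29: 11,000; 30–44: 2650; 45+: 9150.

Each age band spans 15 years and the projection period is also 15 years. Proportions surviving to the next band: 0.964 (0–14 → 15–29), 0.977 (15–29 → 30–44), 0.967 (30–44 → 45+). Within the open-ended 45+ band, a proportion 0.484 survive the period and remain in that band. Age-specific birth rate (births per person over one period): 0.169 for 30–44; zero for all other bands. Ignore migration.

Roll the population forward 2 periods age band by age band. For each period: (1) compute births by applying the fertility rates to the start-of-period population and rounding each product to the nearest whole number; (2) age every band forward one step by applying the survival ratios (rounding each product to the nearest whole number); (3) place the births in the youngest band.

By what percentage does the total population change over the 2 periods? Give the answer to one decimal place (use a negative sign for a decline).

Call the bands 1 to 4, youngest first.
— Period 1 —
Births: 2650 × 0.169 = 448
Band 2: 10400 × 0.964 = 10026
Band 3: 11000 × 0.977 = 10747
Band 4: 2650 × 0.967 + 9150 × 0.484 = 2563 + 4429 = 6992
→ [448, 10026, 10747, 6992]
— Period 2 —
Births: 10747 × 0.169 = 1816
Band 2: 448 × 0.964 = 432
Band 3: 10026 × 0.977 = 9795
Band 4: 10747 × 0.967 + 6992 × 0.484 = 10392 + 3384 = 13776
→ [1816, 432, 9795, 13776]
Total: 33200 → 25819; change = -7381; percentage change = -22.2%

-22.2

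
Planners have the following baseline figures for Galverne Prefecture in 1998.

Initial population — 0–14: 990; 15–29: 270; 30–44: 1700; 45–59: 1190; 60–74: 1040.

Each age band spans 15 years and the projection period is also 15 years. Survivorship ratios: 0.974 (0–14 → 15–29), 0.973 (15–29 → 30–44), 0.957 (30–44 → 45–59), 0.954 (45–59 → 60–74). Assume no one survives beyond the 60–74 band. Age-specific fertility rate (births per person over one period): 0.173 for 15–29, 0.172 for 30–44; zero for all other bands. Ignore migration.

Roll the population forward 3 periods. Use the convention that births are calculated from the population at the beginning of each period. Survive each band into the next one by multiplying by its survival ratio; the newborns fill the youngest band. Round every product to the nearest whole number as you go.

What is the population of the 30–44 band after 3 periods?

Numbering the bands 1..5 from youngest to oldest:
[period 1]
Births: 270 × 0.173 = 47, 1700 × 0.172 = 292 — total 339
Band 2: 990 × 0.974 = 964
Band 3: 270 × 0.973 = 263
Band 4: 1700 × 0.957 = 1627
Band 5: 1190 × 0.954 = 1135
Population now: 0–14=339, 15–29=964, 30–44=263, 45–59=1627, 60–74=1135
[period 2]
Births: 964 × 0.173 = 167, 263 × 0.172 = 45 — total 212
Band 2: 339 × 0.974 = 330
Band 3: 964 × 0.973 = 938
Band 4: 263 × 0.957 = 252
Band 5: 1627 × 0.954 = 1552
Population now: 0–14=212, 15–29=330, 30–44=938, 45–59=252, 60–74=1552
[period 3]
Births: 330 × 0.173 = 57, 938 × 0.172 = 161 — total 218
Band 2: 212 × 0.974 = 206
Band 3: 330 × 0.973 = 321
Band 4: 938 × 0.957 = 898
Band 5: 252 × 0.954 = 240
Population now: 0–14=218, 15–29=206, 30–44=321, 45–59=898, 60–74=240

321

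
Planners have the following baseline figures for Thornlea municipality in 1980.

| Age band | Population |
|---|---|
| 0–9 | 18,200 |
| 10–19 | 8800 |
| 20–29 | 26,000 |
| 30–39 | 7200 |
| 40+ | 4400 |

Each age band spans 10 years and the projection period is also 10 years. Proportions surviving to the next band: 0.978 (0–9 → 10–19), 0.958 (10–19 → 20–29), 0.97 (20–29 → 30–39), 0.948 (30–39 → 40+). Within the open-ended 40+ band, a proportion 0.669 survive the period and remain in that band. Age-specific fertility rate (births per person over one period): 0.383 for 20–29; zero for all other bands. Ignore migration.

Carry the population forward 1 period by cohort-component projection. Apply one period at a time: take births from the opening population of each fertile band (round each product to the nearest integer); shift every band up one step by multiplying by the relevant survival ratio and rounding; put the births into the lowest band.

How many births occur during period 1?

9958

[period 1]
Births: 26000 × 0.383 = 9958
10–19: 18200 × 0.978 = 17800
20–29: 8800 × 0.958 = 8430
30–39: 26000 × 0.97 = 25220
40+: 7200 × 0.948 + 4400 × 0.669 = 6826 + 2944 = 9770
Population now: 0–9=9958, 10–19=17800, 20–29=8430, 30–39=25220, 40+=9770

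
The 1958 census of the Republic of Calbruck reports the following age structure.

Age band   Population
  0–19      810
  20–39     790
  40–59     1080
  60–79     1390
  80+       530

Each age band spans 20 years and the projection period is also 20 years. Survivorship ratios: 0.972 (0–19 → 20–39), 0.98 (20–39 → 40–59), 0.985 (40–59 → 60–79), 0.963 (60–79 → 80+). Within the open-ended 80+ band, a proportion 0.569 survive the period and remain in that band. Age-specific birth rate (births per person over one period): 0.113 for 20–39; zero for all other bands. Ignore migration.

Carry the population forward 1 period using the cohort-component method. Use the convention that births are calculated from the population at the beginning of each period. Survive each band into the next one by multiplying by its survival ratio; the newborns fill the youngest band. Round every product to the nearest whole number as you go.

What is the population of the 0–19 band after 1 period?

Period 1:
Births: 790 × 0.113 = 89
20–39: 810 × 0.972 = 787
40–59: 790 × 0.98 = 774
60–79: 1080 × 0.985 = 1064
80+: 1390 × 0.963 + 530 × 0.569 = 1339 + 302 = 1641
→ [89, 787, 774, 1064, 1641]

89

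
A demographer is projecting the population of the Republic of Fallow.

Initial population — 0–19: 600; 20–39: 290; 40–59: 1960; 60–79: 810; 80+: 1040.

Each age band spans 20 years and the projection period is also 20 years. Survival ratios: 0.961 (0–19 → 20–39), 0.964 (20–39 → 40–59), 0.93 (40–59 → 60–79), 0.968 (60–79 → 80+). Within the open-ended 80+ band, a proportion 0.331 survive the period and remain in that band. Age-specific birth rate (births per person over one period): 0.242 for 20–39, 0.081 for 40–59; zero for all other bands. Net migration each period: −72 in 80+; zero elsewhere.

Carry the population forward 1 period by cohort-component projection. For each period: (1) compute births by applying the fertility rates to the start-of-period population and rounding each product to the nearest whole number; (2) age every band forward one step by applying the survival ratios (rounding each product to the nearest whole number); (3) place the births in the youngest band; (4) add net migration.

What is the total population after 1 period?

Period 1.
Births: 290 × 0.242 = 70, 1960 × 0.081 = 159 → 229
20–39: 600 × 0.961 = 577
40–59: 290 × 0.964 = 280
60–79: 1960 × 0.93 = 1823
80+: 810 × 0.968 + 1040 × 0.331 = 784 + 344 = 1128
Net migration: 80+ − 72 → 1056
→ [229, 577, 280, 1823, 1056]
Total after period 1: 229 + 577 + 280 + 1823 + 1056 = 3965

3965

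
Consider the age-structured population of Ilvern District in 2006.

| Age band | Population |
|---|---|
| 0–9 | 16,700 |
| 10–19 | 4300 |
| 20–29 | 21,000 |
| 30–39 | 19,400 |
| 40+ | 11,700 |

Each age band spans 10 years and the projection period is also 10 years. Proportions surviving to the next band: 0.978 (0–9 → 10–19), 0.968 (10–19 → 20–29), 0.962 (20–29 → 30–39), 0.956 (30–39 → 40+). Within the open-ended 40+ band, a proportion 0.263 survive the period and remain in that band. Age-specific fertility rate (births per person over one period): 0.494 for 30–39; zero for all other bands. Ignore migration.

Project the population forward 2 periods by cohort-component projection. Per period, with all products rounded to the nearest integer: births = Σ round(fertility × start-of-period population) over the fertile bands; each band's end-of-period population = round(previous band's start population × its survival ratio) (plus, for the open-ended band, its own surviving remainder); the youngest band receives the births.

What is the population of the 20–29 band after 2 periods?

15810

After projecting period 1:
Births: 19400 × 0.494 = 9584
10–19: 16700 × 0.978 = 16333
20–29: 4300 × 0.968 = 4162
30–39: 21000 × 0.962 = 20202
40+: 19400 × 0.956 + 11700 × 0.263 = 18546 + 3077 = 21623
End of period: [9584, 16333, 4162, 20202, 21623]
After projecting period 2:
Births: 20202 × 0.494 = 9980
10–19: 9584 × 0.978 = 9373
20–29: 16333 × 0.968 = 15810
30–39: 4162 × 0.962 = 4004
40+: 20202 × 0.956 + 21623 × 0.263 = 19313 + 5687 = 25000
End of period: [9980, 9373, 15810, 4004, 25000]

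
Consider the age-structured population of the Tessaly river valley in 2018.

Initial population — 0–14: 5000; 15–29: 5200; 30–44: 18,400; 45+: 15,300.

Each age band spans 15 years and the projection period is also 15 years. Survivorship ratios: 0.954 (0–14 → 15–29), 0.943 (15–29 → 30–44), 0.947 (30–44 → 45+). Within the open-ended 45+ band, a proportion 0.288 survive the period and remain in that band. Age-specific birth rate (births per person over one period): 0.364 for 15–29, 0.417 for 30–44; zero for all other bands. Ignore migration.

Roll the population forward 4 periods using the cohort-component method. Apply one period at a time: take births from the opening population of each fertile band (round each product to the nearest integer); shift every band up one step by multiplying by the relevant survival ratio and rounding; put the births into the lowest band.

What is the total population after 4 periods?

[period 1]
Births: 5200 × 0.364 = 1893  |  18400 × 0.417 = 7673 — total 9566
15–29: 5000 × 0.954 = 4770
30–44: 5200 × 0.943 = 4904
45+: 18400 × 0.947 + 15300 × 0.288 = 17425 + 4406 = 21831
Giving 9566 / 4770 / 4904 / 21831.
[period 2]
Births: 4770 × 0.364 = 1736  |  4904 × 0.417 = 2045 — total 3781
15–29: 9566 × 0.954 = 9126
30–44: 4770 × 0.943 = 4498
45+: 4904 × 0.947 + 21831 × 0.288 = 4644 + 6287 = 10931
Giving 3781 / 9126 / 4498 / 10931.
[period 3]
Births: 9126 × 0.364 = 3322  |  4498 × 0.417 = 1876 — total 5198
15–29: 3781 × 0.954 = 3607
30–44: 9126 × 0.943 = 8606
45+: 4498 × 0.947 + 10931 × 0.288 = 4260 + 3148 = 7408
Giving 5198 / 3607 / 8606 / 7408.
[period 4]
Births: 3607 × 0.364 = 1313  |  8606 × 0.417 = 3589 — total 4902
15–29: 5198 × 0.954 = 4959
30–44: 3607 × 0.943 = 3401
45+: 8606 × 0.947 + 7408 × 0.288 = 8150 + 2134 = 10284
Giving 4902 / 4959 / 3401 / 10284.
Total after period 4: 4902 + 4959 + 3401 + 10284 = 23546

23546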